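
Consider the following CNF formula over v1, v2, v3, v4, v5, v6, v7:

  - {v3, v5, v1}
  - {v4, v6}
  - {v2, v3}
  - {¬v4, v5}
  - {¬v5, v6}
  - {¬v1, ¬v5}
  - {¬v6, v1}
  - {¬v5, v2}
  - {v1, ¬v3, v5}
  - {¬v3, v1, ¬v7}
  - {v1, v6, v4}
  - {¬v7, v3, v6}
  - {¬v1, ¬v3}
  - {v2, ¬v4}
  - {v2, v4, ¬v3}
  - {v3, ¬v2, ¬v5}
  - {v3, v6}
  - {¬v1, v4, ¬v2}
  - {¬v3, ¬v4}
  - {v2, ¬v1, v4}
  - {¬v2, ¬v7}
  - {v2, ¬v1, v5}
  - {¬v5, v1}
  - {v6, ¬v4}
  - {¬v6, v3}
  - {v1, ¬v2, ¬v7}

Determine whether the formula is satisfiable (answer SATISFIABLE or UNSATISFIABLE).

UNSATISFIABLE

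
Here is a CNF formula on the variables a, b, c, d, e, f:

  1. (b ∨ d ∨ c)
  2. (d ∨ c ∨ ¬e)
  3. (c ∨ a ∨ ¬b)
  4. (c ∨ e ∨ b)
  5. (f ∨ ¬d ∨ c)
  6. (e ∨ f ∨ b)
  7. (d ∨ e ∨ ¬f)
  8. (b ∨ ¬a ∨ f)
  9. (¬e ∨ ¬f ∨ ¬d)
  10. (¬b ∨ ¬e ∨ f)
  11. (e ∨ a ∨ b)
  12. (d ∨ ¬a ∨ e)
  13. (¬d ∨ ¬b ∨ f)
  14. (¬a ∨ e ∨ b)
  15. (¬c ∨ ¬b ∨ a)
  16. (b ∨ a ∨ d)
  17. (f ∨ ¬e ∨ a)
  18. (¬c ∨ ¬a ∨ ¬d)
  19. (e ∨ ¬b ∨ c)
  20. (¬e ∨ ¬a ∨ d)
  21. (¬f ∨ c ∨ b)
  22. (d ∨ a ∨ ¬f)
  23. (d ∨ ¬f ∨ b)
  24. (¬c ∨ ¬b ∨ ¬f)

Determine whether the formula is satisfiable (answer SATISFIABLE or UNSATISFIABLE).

b = True:
  d = True:
    propagation gives f=True, e=False, c=True; an empty clause results — contradiction.
  d = False:
    e = True:
      propagation gives c=True, f=True; contradiction.
    e = False:
      propagation gives f=False, a=False, c=True; contradiction.
b = False:
  d = True:
    e = True:
      propagation gives f=False, c=True, a=False; contradiction.
    e = False:
      propagation gives c=True, f=True, a=True; contradiction.
  d = False:
    propagation gives c=True, a=True, f=True; an empty clause results — contradiction.
Every branch closes, so no satisfying assignment exists.

UNSATISFIABLE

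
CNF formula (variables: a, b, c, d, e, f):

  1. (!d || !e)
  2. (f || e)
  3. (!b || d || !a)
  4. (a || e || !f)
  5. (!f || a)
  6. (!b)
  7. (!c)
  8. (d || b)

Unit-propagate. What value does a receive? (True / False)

(!b) stands alone — b = False.
(!c) is a unit clause: c = False.
(b || d) with b = False leaves only d, so d = True.
(!d || !e) with d = True leaves only !e, so e = False.
(f || e) with e = False leaves only f, so f = True.
In (a || !f || e), !f, e are now false; a must hold, so a = True.

True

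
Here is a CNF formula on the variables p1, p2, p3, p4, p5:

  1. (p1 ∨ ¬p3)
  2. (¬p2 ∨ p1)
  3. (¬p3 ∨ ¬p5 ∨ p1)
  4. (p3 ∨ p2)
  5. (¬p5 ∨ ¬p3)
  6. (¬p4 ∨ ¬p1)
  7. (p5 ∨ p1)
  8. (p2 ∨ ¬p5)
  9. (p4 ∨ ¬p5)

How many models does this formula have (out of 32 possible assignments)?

Satisfying assignments:
  p1=1 p2=0 p3=1 p4=0 p5=0
  p1=1 p2=1 p3=0 p4=0 p5=0
  p1=1 p2=1 p3=1 p4=0 p5=0
That's 3 in total.

3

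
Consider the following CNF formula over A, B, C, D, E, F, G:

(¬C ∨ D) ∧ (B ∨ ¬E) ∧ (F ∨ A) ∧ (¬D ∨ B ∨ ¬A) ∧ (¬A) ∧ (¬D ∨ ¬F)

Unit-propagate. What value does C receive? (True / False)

False

(¬A) stands alone — A = False.
(A ∨ F) with A = False leaves only F, so F = True.
From (¬D ∨ ¬F) and F = True: D = False.
In (¬C ∨ D), D is now false; ¬C must hold, so C = False.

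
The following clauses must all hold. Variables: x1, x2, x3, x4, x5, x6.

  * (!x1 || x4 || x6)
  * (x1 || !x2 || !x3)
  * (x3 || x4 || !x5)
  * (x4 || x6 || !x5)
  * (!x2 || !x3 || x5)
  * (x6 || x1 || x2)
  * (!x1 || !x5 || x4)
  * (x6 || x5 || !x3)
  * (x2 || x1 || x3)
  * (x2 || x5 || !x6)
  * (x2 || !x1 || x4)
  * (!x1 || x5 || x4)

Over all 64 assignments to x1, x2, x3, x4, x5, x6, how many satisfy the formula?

19

Case analysis on x1 and x5:
  x1=1, x5=1: forces x4=1; x2, x3, x6 free → 2^3 = 8.
  x1=1, x5=0: remaining (x2,x3,x4,x6) ∈ {(0,0,1,0); (1,0,1,0); (1,0,1,1)} — 3.
  x1=0, x5=1: remaining (x2,x3,x4,x6) ∈ {(0,1,0,1); (0,1,1,1); (1,0,1,0); (1,0,1,1)} — 4.
  x1=0, x5=0: remaining (x2,x3,x4,x6) ∈ {(1,0,0,0); (1,0,0,1); (1,0,1,0); (1,0,1,1)} — 4.
Total: 8 + 3 + 4 + 4 = 19.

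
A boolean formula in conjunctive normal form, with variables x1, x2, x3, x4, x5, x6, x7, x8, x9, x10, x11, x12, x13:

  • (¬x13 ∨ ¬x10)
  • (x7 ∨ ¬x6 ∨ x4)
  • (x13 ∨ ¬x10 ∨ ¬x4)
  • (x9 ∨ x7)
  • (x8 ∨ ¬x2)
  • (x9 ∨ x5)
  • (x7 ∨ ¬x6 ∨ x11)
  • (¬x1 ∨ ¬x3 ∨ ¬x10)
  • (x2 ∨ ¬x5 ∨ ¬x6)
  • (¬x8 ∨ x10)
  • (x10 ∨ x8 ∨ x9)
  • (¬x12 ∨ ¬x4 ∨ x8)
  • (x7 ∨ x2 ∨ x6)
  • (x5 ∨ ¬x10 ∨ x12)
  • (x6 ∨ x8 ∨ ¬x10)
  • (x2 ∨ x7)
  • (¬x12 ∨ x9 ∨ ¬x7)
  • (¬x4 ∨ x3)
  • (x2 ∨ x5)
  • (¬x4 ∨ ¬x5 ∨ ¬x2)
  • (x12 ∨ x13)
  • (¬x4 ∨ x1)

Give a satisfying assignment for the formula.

x1=False, x2=False, x3=False, x4=False, x5=True, x6=False, x7=True, x8=False, x9=True, x10=False, x11=True, x12=False, x13=True

x9 occurs only positively in the remaining clauses — set x9 = True.
x11 occurs only positively in the remaining clauses — set x11 = True.
Branch on x1: take x1 = False.
  then x4 is forced to False.
Set x2 = False and propagate.
  then x7 is forced to True.
  then x5 is forced to True.
  then x6 is forced to False.
Set x8 = False and propagate.
  then x10 is forced to False.
For the remaining variables, x3 = False, x12 = False, x13 = True works.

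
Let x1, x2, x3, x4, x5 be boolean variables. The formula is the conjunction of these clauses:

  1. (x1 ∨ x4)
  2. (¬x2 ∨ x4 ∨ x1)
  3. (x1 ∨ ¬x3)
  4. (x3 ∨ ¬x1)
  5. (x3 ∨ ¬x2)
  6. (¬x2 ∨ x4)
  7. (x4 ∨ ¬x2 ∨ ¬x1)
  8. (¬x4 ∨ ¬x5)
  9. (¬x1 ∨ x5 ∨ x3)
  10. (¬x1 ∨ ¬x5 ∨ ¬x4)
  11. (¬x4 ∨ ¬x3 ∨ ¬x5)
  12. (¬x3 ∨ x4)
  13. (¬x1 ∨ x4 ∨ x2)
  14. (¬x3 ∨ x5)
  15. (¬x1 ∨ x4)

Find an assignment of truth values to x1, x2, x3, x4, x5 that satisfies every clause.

x1=0, x2=0, x3=0, x4=1, x5=0

Branch on x1: take x1 = False.
  then x4 is forced to True.
  then x3 is forced to False.
  then x2 is forced to False.
  then x5 is forced to False.
Every clause has at least one true literal under this assignment.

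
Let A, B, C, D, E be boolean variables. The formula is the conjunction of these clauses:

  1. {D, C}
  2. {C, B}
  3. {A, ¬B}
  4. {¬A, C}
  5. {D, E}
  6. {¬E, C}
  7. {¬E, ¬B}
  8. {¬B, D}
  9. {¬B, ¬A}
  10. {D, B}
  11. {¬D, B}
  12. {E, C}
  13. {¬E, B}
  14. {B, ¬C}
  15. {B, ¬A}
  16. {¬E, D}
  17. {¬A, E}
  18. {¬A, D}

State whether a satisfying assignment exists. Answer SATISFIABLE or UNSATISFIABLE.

UNSATISFIABLE

B = True:
  propagation gives A=True; an empty clause results — contradiction.
B = False:
  propagation gives C=True; an empty clause results — contradiction.
Every branch closes, so no satisfying assignment exists.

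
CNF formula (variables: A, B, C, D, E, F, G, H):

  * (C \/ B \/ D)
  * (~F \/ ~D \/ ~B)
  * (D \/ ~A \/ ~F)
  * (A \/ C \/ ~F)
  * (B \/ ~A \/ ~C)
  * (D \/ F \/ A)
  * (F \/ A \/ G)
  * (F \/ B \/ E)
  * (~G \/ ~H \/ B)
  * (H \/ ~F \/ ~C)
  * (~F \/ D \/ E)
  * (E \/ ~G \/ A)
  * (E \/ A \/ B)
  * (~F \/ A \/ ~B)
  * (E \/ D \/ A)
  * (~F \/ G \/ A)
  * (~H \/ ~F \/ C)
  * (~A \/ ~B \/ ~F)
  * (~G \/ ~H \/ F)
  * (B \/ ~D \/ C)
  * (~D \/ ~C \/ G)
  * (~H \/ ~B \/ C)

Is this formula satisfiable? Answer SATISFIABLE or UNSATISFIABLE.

E occurs only positively in the remaining clauses — set E = True.
Set A = True and propagate.
For the remaining variables, B = True, C = True, D = False, F = False, G = False, H = False works.
Every clause has at least one true literal under this assignment.
So A=T, B=T, C=T, D=F, E=T, F=F, G=F, H=F is a satisfying assignment.

SATISFIABLE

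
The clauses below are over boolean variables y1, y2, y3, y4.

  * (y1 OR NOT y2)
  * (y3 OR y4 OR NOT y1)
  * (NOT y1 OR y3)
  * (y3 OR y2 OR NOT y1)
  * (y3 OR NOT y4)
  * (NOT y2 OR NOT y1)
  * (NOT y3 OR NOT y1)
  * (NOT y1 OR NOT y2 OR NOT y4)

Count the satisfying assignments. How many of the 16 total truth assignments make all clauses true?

3

Satisfying assignments:
  y1=F y2=F y3=F y4=F
  y1=F y2=F y3=T y4=F
  y1=F y2=F y3=T y4=T
Count: 3.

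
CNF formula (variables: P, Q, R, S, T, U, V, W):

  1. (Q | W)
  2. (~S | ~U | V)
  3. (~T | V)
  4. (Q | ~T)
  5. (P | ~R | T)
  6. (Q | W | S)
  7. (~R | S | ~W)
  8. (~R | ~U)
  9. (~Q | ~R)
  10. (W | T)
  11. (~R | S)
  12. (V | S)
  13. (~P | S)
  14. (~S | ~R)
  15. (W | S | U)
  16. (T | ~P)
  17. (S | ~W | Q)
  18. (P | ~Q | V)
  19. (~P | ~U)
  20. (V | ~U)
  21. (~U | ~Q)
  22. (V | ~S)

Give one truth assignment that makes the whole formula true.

P = False  Q = True  R = False  S = False  T = False  U = False  V = True  W = True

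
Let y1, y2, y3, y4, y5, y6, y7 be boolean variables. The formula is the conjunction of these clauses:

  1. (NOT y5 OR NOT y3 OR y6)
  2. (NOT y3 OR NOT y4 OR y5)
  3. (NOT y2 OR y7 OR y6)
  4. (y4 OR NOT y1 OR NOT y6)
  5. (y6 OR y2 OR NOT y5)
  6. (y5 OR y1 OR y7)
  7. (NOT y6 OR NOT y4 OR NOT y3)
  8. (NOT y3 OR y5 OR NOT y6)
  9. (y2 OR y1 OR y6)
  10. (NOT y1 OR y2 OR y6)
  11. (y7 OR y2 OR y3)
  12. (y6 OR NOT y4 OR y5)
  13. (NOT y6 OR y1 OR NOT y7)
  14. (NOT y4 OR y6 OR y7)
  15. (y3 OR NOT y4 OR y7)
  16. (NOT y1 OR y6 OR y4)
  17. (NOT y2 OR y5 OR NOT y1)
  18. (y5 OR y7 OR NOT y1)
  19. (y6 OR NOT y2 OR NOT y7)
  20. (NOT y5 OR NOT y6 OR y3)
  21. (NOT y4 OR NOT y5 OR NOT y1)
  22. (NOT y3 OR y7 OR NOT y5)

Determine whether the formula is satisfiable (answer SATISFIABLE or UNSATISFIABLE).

SATISFIABLE

Set y1 = True and propagate.
For the remaining variables, y2 = False, y3 = False, y4 = True, y5 = False, y6 = True, y7 = True works.
So y1 = T, y2 = F, y3 = F, y4 = T, y5 = F, y6 = T, y7 = T is a satisfying assignment.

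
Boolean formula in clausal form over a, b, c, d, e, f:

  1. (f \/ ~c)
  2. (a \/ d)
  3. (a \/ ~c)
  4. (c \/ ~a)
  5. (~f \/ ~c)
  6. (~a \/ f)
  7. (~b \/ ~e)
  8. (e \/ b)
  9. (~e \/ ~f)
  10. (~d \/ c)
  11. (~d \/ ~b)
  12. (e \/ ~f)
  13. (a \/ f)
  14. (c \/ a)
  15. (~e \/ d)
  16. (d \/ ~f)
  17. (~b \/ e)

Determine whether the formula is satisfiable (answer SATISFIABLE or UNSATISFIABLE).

UNSATISFIABLE

f = True:
  propagation gives c=False, a=False; an empty clause results — contradiction.
f = False:
  propagation gives c=False, a=False; an empty clause results — contradiction.
Every branch closes, so no satisfying assignment exists.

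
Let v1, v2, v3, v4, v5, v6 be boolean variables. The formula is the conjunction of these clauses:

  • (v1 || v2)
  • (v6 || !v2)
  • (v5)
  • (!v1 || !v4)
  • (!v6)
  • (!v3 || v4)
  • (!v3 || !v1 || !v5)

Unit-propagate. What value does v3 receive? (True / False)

(v5) stands alone — v5 = True.
(!v6) stands alone — v6 = False.
From (!v2 || v6) and v6 = False: v2 = False.
From (v1 || v2) and v2 = False: v1 = True.
(!v1 || !v4): since v1 = True, the clause reduces to (!v4). v4 = False.
(v4 || !v3) with v4 = False leaves only !v3, so v3 = False.

False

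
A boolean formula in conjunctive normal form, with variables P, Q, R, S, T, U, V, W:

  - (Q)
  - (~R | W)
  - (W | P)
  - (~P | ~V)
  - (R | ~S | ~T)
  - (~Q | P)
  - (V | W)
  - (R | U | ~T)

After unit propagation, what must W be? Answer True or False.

Unit clause (Q) sets Q = True.
In (~Q | P), ~Q is now false; P must hold, so P = True.
(~P | ~V): since P = True, the clause reduces to (~V). V = False.
(W | V) with V = False leaves only W, so W = True.

True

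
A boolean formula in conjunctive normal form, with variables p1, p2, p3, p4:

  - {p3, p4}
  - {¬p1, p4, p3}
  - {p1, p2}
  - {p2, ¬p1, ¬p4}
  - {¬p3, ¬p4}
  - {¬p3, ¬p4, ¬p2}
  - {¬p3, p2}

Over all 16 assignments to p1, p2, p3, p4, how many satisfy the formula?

4

Satisfying assignments:
  p1=F p2=T p3=F p4=T
  p1=F p2=T p3=T p4=F
  p1=T p2=T p3=F p4=T
  p1=T p2=T p3=T p4=F
Count: 4.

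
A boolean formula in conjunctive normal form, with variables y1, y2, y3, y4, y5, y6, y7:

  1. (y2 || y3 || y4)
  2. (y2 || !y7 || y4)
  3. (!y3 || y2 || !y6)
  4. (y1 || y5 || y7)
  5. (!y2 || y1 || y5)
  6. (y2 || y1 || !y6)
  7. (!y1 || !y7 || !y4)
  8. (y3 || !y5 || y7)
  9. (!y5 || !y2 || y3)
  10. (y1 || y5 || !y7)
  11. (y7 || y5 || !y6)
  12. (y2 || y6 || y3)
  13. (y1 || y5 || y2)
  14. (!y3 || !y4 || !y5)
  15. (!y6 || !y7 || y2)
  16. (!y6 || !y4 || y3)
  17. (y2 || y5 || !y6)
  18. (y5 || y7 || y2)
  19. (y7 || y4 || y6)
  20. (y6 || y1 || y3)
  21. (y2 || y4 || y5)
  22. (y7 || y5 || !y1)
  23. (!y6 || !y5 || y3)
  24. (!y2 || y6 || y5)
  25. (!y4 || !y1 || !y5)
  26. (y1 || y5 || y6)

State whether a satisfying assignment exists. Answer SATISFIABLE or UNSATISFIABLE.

SATISFIABLE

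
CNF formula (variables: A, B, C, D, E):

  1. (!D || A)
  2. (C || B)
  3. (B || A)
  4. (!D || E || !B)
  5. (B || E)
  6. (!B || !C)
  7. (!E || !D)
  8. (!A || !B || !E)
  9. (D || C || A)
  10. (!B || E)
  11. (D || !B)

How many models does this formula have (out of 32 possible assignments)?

1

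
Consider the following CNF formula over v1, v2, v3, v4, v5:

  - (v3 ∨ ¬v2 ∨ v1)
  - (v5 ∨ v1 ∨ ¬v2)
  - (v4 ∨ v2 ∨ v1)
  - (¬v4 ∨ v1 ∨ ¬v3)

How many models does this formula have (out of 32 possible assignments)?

19

Split on v1, then v2.
  v1=T, v2=T: v3, v4, v5 free → 2^3 = 8.
  v1=T, v2=F: v3, v4, v5 free → 2^3 = 8.
  v1=F, v2=T: remaining (v3,v4,v5) ∈ {(T,F,T)} — 1.
  v1=F, v2=F: remaining (v3,v4,v5) ∈ {(F,T,F); (F,T,T)} — 2.
Total: 8 + 8 + 1 + 2 = 19.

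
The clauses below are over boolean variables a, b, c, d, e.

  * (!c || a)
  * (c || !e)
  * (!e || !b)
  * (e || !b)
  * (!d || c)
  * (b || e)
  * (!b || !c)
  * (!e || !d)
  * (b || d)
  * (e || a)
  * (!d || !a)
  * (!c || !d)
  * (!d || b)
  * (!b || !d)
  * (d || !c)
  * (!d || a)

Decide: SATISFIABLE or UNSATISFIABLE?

UNSATISFIABLE

d = True:
  propagation gives c=True; an empty clause results — contradiction.
d = False:
  propagation gives b=True, e=False; an empty clause results — contradiction.
Every branch closes, so no satisfying assignment exists.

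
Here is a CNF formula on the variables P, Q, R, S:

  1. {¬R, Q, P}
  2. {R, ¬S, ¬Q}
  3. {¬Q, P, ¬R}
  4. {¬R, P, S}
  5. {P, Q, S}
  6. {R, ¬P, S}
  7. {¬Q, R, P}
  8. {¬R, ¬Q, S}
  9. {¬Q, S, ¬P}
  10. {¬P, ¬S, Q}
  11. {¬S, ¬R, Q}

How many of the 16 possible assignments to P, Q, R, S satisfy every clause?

The models are:
  P=F Q=F R=F S=T
  P=T Q=F R=T S=F
  P=T Q=T R=T S=T
Count: 3.

3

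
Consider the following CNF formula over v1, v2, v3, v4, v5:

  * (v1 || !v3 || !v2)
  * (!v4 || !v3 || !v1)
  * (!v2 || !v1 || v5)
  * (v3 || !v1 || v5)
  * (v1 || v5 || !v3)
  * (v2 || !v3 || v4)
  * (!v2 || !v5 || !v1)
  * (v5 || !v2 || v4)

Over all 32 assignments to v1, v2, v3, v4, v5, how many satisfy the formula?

Split on v1, then v2.
  v1=1, v2=1: a clause becomes empty — 0.
  v1=1, v2=0: remaining (v3,v4,v5) ∈ {(0,0,1); (0,1,1)} — 2.
  v1=0, v2=1: remaining (v3,v4,v5) ∈ {(0,0,1); (0,1,0); (0,1,1)} — 3.
  v1=0, v2=0: 5 of the 8 assignments to (v3,v4,v5) work.
Total: 0 + 2 + 3 + 5 = 10.

10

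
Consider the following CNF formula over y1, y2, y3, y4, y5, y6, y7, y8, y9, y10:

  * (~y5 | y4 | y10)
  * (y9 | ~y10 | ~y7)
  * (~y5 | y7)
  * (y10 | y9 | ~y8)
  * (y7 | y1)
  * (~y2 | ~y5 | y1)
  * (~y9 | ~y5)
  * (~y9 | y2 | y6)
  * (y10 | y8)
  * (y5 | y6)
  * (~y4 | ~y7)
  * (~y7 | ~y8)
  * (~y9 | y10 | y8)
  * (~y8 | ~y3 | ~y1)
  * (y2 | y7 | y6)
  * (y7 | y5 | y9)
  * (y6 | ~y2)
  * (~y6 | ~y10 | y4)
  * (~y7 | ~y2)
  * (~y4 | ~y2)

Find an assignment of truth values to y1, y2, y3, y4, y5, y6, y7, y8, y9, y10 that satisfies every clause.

y1=True, y2=True, y3=False, y4=False, y5=False, y6=True, y7=False, y8=True, y9=True, y10=False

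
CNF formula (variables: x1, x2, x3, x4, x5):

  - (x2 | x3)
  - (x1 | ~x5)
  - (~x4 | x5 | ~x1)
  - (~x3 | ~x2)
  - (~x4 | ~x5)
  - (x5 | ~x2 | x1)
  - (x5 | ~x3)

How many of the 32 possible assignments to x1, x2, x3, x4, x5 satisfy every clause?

3

The models are:
  x1=T x2=F x3=T x4=F x5=T
  x1=T x2=T x3=F x4=F x5=F
  x1=T x2=T x3=F x4=F x5=T
That's 3 in total.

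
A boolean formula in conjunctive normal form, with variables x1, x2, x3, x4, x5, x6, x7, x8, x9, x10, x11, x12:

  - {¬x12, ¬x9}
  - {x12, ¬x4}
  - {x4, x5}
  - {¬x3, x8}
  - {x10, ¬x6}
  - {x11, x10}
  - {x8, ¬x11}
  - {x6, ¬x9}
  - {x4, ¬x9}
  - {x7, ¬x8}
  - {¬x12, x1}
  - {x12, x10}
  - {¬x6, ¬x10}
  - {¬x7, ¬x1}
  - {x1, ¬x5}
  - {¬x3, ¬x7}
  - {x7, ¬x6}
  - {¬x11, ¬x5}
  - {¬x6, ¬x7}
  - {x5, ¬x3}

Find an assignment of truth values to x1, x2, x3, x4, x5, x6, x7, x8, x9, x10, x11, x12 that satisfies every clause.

x1 = T, x2 = T, x3 = F, x4 = F, x5 = T, x6 = F, x7 = F, x8 = F, x9 = F, x10 = T, x11 = F, x12 = F

Check each clause:
  1. {¬x12, ¬x9} — ¬x12 is true.
  2. {¬x4, x12} — ¬x4 is true.
  3. {x4, x5} — x5 is true.
  4. {x8, ¬x3} — ¬x3 is true.
  5. {¬x6, x10} — x10 is true.
  6. {x10, x11} — x10 is true.
  7. {¬x11, x8} — ¬x11 is true.
  8. {¬x9, x6} — ¬x9 is true.
  9. {¬x9, x4} — ¬x9 is true.
  10. {¬x8, x7} — ¬x8 is true.
  11. {x1, ¬x12} — x1 is true.
  12. {x12, x10} — x10 is true.
  13. {¬x6, ¬x10} — ¬x6 is true.
  14. {¬x1, ¬x7} — ¬x7 is true.
  15. {¬x5, x1} — x1 is true.
  16. {¬x3, ¬x7} — ¬x7 is true.
  17. {¬x6, x7} — ¬x6 is true.
  18. {¬x5, ¬x11} — ¬x11 is true.
  19. {¬x7, ¬x6} — ¬x7 is true.
  20. {¬x3, x5} — x5 is true.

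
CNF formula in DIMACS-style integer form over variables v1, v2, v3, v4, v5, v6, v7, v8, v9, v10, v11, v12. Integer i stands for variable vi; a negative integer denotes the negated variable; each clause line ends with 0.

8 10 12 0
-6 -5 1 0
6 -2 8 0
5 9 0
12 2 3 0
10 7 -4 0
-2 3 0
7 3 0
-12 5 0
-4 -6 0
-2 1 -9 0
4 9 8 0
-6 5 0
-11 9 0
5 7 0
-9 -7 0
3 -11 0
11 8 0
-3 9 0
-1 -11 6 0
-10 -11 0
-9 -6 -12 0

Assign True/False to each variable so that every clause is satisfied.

Pure literal: v8 appears only positively; assign v8 = True.
Branch on v1: take v1 = True.
Set v2 = False and propagate.
The remaining clauses are satisfied by v3 = False, v4 = False, v5 = True, v6 = False, v7 = True, v9 = False, v10 = True, v11 = False, v12 = True.

v1=T, v2=F, v3=F, v4=F, v5=T, v6=F, v7=T, v8=T, v9=F, v10=T, v11=F, v12=T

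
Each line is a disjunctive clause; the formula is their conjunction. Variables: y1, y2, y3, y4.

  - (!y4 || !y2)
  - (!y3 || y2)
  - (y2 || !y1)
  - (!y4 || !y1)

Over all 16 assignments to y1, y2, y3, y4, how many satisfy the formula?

6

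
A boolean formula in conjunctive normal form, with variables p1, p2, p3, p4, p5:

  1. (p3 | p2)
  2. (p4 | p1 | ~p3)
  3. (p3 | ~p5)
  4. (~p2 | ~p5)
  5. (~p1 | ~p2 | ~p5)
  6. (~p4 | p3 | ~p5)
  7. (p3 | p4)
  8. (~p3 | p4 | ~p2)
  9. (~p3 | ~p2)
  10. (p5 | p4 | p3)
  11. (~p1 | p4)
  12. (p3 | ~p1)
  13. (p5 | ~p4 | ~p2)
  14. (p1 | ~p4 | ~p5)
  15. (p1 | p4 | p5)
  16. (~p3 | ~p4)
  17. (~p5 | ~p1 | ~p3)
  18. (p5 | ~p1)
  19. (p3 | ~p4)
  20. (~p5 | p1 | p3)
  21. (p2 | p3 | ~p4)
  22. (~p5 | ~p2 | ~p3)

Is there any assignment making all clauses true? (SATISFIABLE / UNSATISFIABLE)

UNSATISFIABLE

p3 = True:
  propagation gives p2=False, p4=False, p1=True; an empty clause results — contradiction.
p3 = False:
  propagation gives p2=True, p5=False, p4=True; an empty clause results — contradiction.
Every branch closes, so no satisfying assignment exists.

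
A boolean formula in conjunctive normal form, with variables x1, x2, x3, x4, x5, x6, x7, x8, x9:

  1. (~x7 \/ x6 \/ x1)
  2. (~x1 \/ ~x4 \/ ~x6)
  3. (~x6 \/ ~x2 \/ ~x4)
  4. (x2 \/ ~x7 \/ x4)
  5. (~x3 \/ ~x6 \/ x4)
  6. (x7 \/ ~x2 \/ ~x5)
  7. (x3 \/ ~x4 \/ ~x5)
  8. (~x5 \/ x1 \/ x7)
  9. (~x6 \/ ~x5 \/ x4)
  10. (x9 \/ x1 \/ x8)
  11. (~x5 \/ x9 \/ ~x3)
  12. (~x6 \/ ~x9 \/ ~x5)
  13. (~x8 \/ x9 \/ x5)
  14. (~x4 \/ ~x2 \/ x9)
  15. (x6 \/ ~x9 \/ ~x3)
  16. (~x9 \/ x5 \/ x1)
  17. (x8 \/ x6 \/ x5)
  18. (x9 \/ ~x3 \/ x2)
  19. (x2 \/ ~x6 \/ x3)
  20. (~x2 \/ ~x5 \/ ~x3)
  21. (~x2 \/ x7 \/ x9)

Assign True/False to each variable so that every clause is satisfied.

Branch on x1: take x1 = True.
Set x2 = False and propagate.
Branch on x3: take x3 = False.
  then x6 is forced to False.
For the remaining variables, x4 = True, x5 = False, x7 = True, x8 = True, x9 = True works.

x1=1, x2=0, x3=0, x4=1, x5=0, x6=0, x7=1, x8=1, x9=1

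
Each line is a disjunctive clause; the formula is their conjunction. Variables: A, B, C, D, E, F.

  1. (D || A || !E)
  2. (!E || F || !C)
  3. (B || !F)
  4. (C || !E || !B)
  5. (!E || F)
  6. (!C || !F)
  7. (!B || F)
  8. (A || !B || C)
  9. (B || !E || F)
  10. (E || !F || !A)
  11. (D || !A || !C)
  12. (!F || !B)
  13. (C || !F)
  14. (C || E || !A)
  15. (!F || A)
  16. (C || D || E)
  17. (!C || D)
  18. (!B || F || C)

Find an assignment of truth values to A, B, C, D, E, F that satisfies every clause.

A = False, B = False, C = True, D = True, E = False, F = False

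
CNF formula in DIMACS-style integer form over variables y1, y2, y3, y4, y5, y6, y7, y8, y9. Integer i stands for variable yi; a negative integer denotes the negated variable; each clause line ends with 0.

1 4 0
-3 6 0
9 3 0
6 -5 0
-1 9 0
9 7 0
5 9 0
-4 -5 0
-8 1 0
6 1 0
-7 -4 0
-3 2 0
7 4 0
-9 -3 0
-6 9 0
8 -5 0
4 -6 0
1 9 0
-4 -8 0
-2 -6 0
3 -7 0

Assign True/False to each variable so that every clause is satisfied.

y1=F, y2=F, y3=F, y4=T, y5=F, y6=T, y7=F, y8=F, y9=T

Check each clause:
  1. (y1 \/ y4) — y4 is true.
  2. (~y3 \/ y6) — ~y3 is true.
  3. (y9 \/ y3) — y9 is true.
  4. (y6 \/ ~y5) — ~y5 is true.
  5. (~y1 \/ y9) — y9 is true.
  6. (y7 \/ y9) — y9 is true.
  7. (y5 \/ y9) — y9 is true.
  8. (~y4 \/ ~y5) — ~y5 is true.
  9. (~y8 \/ y1) — ~y8 is true.
  10. (y1 \/ y6) — y6 is true.
  11. (~y7 \/ ~y4) — ~y7 is true.
  12. (y2 \/ ~y3) — ~y3 is true.
  13. (y7 \/ y4) — y4 is true.
  14. (~y9 \/ ~y3) — ~y3 is true.
  15. (~y6 \/ y9) — y9 is true.
  16. (~y5 \/ y8) — ~y5 is true.
  17. (y4 \/ ~y6) — y4 is true.
  18. (y9 \/ y1) — y9 is true.
  19. (~y4 \/ ~y8) — ~y8 is true.
  20. (~y2 \/ ~y6) — ~y2 is true.
  21. (~y7 \/ y3) — ~y7 is true.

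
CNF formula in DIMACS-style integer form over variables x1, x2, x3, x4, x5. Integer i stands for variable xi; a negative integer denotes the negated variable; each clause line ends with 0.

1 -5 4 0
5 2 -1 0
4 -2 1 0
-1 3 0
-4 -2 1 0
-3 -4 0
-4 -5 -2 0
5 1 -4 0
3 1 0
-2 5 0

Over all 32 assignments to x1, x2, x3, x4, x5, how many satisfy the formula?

3

Satisfying assignments:
  x1=0 x2=0 x3=1 x4=0 x5=0
  x1=1 x2=0 x3=1 x4=0 x5=1
  x1=1 x2=1 x3=1 x4=0 x5=1
Count: 3.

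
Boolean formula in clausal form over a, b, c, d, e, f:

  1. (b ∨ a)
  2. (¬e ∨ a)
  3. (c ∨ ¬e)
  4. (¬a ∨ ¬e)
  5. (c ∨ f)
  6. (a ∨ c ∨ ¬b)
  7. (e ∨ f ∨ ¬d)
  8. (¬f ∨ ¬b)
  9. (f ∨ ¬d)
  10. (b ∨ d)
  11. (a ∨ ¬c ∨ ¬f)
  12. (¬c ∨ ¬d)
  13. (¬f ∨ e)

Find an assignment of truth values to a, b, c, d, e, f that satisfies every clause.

a=True, b=True, c=True, d=False, e=False, f=False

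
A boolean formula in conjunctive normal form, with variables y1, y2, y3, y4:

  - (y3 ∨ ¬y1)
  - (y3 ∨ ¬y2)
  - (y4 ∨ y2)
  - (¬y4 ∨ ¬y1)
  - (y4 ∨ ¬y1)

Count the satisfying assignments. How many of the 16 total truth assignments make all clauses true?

4

The models are:
  y1=F y2=F y3=F y4=T
  y1=F y2=F y3=T y4=T
  y1=F y2=T y3=T y4=F
  y1=F y2=T y3=T y4=T
Count: 4.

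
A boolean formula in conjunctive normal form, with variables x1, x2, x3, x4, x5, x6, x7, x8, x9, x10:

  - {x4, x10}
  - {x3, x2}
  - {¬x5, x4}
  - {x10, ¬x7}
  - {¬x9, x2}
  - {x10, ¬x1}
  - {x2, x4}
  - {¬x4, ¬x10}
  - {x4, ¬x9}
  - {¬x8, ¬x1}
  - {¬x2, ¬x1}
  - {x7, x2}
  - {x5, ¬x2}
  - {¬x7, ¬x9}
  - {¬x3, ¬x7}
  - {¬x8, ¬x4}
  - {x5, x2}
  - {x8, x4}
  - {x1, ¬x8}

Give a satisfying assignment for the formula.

x1 = F  x2 = T  x3 = T  x4 = T  x5 = T  x6 = F  x7 = F  x8 = F  x9 = F  x10 = F

Pure literal: x9 appears only negated; assign x9 = False.
Branch on x1: take x1 = False.
  then x8 is forced to False.
  then x4 is forced to True.
  then x10 is forced to False.
  then x7 is forced to False.
  then x2 is forced to True.
  then x5 is forced to True.
x3, x6 are now unconstrained; take x3 = True, x6 = False.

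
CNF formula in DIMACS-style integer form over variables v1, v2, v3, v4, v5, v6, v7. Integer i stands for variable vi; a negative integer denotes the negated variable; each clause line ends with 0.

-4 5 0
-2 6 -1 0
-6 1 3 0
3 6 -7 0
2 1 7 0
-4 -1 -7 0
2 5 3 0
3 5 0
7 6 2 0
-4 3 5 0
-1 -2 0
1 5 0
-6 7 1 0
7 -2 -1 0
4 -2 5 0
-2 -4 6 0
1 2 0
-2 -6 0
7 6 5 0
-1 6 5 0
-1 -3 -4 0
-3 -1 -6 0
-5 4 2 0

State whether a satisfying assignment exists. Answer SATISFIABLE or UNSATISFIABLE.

SATISFIABLE

Branch on v1: take v1 = False.
  then v5 is forced to True.
  then v2 is forced to True.
  then v6 is forced to False.
  then v4 is forced to False.
The remaining clauses are satisfied by v3 = False, v7 = False.
So v1=False, v2=True, v3=False, v4=False, v5=True, v6=False, v7=False is a satisfying assignment.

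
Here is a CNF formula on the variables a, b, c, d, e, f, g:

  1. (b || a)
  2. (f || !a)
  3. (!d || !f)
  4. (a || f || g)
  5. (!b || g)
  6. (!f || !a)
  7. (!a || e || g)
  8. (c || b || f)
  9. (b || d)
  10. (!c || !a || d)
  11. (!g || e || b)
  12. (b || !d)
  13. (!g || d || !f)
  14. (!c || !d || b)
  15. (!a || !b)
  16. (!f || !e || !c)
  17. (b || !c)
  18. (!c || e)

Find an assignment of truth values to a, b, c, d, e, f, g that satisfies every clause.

Try a = False.
  then b is forced to True.
  then g is forced to True.
Set c = True and propagate.
  then e is forced to True.
  then f is forced to False.
d is now unconstrained; take d = False.

a = F, b = T, c = T, d = F, e = T, f = F, g = T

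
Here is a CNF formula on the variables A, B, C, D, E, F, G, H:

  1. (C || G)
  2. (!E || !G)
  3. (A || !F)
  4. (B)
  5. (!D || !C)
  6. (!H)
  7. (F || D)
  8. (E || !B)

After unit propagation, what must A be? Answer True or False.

Unit clause (B) sets B = True.
(!H) is a unit clause: H = False.
From (!B || E) and B = True: E = True.
From (!E || !G) and E = True: G = False.
From (G || C) and G = False: C = True.
(!C || !D): since C = True, the clause reduces to (!D). D = False.
(D || F): since D = False, the clause reduces to (F). F = True.
From (A || !F) and F = True: A = True.

True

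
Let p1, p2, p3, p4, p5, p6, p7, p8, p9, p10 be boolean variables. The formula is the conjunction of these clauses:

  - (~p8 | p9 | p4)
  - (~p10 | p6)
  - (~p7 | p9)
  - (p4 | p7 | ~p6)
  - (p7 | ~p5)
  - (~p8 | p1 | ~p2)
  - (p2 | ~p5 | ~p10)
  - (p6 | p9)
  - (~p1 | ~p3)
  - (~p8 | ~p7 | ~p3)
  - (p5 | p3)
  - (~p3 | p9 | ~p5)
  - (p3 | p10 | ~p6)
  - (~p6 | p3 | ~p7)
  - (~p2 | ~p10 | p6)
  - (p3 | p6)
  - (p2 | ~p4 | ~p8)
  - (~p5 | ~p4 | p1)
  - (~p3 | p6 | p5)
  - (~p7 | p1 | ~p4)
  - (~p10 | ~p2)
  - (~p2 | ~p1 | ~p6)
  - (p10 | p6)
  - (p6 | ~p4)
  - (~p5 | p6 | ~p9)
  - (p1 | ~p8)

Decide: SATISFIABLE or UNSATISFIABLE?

p8 occurs only negated in the remaining clauses — set p8 = False.
Try p1 = False.
Branch on p2: take p2 = False.
The remaining clauses are satisfied by p3 = True, p4 = False, p5 = True, p6 = True, p7 = True, p9 = True, p10 = False.
So p1=False, p2=False, p3=True, p4=False, p5=True, p6=True, p7=True, p8=False, p9=True, p10=False is a satisfying assignment.

SATISFIABLE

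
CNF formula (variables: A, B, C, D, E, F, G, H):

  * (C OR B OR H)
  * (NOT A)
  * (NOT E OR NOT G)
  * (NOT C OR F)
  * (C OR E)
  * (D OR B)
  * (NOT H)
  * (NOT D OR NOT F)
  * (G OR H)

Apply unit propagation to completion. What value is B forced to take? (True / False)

(NOT A) stands alone — A = False.
(NOT H) is a unit clause: H = False.
In (G OR H), H is now false; G must hold, so G = True.
From (NOT G OR NOT E) and G = True: E = False.
(C OR E): since E = False, the clause reduces to (C). C = True.
(NOT C OR F): since C = True, the clause reduces to (F). F = True.
In (NOT F OR NOT D), NOT F is now false; NOT D must hold, so D = False.
(B OR D) with D = False leaves only B, so B = True.

True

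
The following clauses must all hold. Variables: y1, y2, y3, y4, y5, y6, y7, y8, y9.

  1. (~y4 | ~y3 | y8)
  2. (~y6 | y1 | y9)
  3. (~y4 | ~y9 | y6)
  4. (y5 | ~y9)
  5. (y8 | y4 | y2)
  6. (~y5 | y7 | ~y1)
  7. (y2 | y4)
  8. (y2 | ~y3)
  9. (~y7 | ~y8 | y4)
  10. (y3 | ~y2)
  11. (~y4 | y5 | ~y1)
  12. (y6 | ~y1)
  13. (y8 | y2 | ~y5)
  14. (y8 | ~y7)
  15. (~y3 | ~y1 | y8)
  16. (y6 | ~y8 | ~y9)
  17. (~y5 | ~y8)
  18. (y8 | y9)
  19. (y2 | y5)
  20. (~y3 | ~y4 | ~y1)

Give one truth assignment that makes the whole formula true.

y1=False, y2=True, y3=True, y4=True, y5=False, y6=False, y7=False, y8=True, y9=False

Check each clause:
  1. (~y4 | y8 | ~y3) — y8 is true.
  2. (y9 | y1 | ~y6) — ~y6 is true.
  3. (~y9 | y6 | ~y4) — ~y9 is true.
  4. (y5 | ~y9) — ~y9 is true.
  5. (y8 | y2 | y4) — y8 is true.
  6. (y7 | ~y1 | ~y5) — ~y5 is true.
  7. (y2 | y4) — y2 is true.
  8. (~y3 | y2) — y2 is true.
  9. (~y7 | y4 | ~y8) — ~y7 is true.
  10. (~y2 | y3) — y3 is true.
  11. (~y4 | y5 | ~y1) — ~y1 is true.
  12. (~y1 | y6) — ~y1 is true.
  13. (~y5 | y8 | y2) — y8 is true.
  14. (y8 | ~y7) — y8 is true.
  15. (~y3 | y8 | ~y1) — y8 is true.
  16. (y6 | ~y9 | ~y8) — ~y9 is true.
  17. (~y5 | ~y8) — ~y5 is true.
  18. (y9 | y8) — y8 is true.
  19. (y2 | y5) — y2 is true.
  20. (~y4 | ~y1 | ~y3) — ~y1 is true.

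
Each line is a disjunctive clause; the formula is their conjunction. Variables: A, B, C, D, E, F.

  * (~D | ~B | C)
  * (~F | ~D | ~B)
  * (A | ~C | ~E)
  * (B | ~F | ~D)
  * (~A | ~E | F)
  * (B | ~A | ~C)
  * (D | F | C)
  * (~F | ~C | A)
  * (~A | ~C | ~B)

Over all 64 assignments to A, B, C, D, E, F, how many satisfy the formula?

Split on C, then A.
  C=T, A=T: a clause becomes empty — 0.
  C=T, A=F: remaining (B,D,E,F) ∈ {(F,F,F,F); (F,T,F,F); (T,F,F,F); (T,T,F,F)} — 4.
  C=F, A=T: 5 of the 16 assignments to (B,D,E,F) work.
  C=F, A=F: E free; 3 ways for (B,D,F) × 2^1 = 6.
Total: 0 + 4 + 5 + 6 = 15.

15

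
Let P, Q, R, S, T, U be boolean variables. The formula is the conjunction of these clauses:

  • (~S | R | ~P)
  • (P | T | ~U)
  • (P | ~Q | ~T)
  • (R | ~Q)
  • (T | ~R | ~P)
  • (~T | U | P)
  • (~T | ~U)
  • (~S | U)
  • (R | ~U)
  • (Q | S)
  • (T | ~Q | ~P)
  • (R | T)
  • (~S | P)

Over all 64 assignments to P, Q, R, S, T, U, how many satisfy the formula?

Satisfying assignments:
  P=F Q=T R=T S=F T=F U=F
  P=T Q=T R=T S=F T=T U=F
That's 2 in total.

2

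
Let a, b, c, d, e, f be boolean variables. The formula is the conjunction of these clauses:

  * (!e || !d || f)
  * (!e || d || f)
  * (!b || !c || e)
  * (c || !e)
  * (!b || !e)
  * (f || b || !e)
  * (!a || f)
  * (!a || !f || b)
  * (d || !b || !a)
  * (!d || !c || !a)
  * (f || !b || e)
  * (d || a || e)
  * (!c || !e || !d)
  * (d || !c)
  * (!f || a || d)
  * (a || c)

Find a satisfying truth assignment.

Set a = False and propagate.
  then c is forced to True.
  then d is forced to True.
  then e is forced to False.
  then b is forced to False.
f is now unconstrained; take f = False.

a = False, b = False, c = True, d = True, e = False, f = False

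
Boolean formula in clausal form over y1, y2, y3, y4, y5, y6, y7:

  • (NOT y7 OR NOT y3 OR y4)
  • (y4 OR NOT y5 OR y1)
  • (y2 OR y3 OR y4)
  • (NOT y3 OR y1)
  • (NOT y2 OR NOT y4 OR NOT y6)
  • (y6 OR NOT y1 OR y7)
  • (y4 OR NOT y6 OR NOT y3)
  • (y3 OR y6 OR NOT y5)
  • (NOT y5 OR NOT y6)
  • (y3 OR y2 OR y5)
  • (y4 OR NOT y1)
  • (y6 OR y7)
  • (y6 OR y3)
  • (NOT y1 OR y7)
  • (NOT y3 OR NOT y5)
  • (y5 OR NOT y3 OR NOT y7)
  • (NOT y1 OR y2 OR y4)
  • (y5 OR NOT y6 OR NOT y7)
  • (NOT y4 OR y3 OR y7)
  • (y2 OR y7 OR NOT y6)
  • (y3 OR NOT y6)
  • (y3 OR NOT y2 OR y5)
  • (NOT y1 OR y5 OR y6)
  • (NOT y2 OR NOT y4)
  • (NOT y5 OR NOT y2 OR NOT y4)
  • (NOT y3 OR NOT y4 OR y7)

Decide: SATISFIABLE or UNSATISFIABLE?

y3 = True:
  propagation gives y1=True, y4=True, y7=True, y5=False; an empty clause results — contradiction.
y3 = False:
  propagation gives y6=True; an empty clause results — contradiction.
Every branch closes, so no satisfying assignment exists.

UNSATISFIABLE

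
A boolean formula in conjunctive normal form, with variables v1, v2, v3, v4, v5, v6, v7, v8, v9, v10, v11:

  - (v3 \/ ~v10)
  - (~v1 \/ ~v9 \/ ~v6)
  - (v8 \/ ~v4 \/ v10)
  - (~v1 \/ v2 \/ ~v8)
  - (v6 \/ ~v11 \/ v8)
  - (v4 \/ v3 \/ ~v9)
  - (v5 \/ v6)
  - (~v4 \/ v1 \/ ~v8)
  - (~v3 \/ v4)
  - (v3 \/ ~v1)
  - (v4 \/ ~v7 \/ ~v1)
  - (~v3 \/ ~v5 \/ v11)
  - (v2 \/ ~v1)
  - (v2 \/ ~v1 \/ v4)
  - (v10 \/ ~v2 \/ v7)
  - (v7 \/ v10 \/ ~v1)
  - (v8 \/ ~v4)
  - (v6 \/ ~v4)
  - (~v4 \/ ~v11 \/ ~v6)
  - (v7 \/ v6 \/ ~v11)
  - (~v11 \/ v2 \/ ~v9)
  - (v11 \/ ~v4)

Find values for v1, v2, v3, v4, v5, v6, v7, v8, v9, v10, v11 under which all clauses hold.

v1 = 0  v2 = 0  v3 = 0  v4 = 0  v5 = 1  v6 = 0  v7 = 0  v8 = 1  v9 = 0  v10 = 0  v11 = 0

v9 occurs only negated in the remaining clauses — set v9 = False.
Set v1 = False and propagate.
Branch on v2: take v2 = False.
The remaining clauses are satisfied by v3 = False, v4 = False, v5 = True, v6 = False, v7 = False, v8 = True, v10 = False, v11 = False.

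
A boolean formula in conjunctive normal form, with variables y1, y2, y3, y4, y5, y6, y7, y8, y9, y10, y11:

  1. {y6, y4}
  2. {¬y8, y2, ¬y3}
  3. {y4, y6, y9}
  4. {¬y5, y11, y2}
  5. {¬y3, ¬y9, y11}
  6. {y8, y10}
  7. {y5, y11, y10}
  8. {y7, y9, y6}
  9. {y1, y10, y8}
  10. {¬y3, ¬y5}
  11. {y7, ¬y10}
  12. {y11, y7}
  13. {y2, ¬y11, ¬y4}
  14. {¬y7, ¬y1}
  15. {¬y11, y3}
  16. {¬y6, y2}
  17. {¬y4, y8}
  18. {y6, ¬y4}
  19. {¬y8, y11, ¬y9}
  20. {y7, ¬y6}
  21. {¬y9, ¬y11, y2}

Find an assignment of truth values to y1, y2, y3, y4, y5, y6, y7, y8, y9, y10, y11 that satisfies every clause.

y1 = False, y2 = True, y3 = False, y4 = True, y5 = False, y6 = True, y7 = True, y8 = True, y9 = False, y10 = True, y11 = False

y2 occurs only positively in the remaining clauses — set y2 = True.
Branch on y1: take y1 = False.
Set y3 = False and propagate.
  then y11 is forced to False.
  then y7 is forced to True.
For the remaining variables, y4 = True, y5 = False, y6 = True, y8 = True, y9 = False, y10 = True works.
Every clause has at least one true literal under this assignment.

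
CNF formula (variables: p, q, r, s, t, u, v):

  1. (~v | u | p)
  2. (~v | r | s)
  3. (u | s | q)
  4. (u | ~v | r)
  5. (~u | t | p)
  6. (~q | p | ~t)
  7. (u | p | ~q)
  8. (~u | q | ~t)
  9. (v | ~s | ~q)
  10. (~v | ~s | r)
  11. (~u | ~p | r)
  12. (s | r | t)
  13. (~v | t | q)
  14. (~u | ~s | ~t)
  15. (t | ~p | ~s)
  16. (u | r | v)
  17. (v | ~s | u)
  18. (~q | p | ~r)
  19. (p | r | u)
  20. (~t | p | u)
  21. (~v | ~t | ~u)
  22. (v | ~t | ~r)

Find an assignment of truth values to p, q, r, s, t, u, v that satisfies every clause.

Branch on p: take p = True.
Set q = False and propagate.
Try r = True.
The remaining clauses are satisfied by s = False, t = False, u = True, v = False.

p=True  q=False  r=True  s=False  t=False  u=True  v=False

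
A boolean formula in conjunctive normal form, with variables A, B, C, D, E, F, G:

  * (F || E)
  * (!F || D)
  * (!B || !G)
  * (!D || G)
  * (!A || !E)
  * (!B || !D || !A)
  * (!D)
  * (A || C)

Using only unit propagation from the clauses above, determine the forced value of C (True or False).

Unit clause (!D) sets D = False.
(D || !F) with D = False leaves only !F, so F = False.
From (E || F) and F = False: E = True.
From (!E || !A) and E = True: A = False.
(C || A): since A = False, the clause reduces to (C). C = True.

True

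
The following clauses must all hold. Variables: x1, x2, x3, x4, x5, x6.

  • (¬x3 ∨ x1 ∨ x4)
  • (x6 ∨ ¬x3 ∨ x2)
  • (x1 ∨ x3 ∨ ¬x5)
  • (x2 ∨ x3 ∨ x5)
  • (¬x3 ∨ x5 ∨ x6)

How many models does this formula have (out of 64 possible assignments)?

31

Case analysis on x3 and x5:
  x3=1, x5=1: 9 of the 16 assignments to (x1,x2,x4,x6) work.
  x3=1, x5=0: x2 free; 3 ways for (x1,x4,x6) × 2^1 = 6.
  x3=0, x5=1: forces x1=1; x2, x4, x6 free → 2^3 = 8.
  x3=0, x5=0: forces x2=1; x1, x4, x6 free → 2^3 = 8.
Total: 9 + 6 + 8 + 8 = 31.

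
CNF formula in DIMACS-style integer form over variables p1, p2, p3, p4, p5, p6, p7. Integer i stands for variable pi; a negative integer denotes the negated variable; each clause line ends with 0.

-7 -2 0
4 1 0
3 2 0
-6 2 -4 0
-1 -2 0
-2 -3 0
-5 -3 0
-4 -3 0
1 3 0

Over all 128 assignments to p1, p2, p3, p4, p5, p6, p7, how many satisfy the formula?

The models are:
  p1=1 p2=0 p3=1 p4=0 p5=0 p6=0 p7=0
  p1=1 p2=0 p3=1 p4=0 p5=0 p6=0 p7=1
  p1=1 p2=0 p3=1 p4=0 p5=0 p6=1 p7=0
  p1=1 p2=0 p3=1 p4=0 p5=0 p6=1 p7=1
Count: 4.

4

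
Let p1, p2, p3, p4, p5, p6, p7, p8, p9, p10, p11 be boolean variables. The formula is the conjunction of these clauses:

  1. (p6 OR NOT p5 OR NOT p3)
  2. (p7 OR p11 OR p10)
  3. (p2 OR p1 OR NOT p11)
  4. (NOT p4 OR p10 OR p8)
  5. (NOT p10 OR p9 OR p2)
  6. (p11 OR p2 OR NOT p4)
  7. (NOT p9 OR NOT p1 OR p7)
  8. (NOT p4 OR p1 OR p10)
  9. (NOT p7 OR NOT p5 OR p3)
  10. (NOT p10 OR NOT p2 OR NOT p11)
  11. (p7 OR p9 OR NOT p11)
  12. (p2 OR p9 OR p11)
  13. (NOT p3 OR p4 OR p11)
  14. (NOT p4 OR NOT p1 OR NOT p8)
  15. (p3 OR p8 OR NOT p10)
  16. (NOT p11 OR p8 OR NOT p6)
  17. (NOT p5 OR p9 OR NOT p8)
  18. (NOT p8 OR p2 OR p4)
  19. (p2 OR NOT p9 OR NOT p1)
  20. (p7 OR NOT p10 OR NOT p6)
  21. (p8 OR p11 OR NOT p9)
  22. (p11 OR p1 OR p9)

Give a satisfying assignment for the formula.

Try p1 = False.
For the remaining variables, p2 = True, p3 = True, p4 = False, p5 = True, p6 = True, p7 = True, p8 = True, p9 = True, p10 = False, p11 = True works.

p1=False  p2=True  p3=True  p4=False  p5=True  p6=True  p7=True  p8=True  p9=True  p10=False  p11=True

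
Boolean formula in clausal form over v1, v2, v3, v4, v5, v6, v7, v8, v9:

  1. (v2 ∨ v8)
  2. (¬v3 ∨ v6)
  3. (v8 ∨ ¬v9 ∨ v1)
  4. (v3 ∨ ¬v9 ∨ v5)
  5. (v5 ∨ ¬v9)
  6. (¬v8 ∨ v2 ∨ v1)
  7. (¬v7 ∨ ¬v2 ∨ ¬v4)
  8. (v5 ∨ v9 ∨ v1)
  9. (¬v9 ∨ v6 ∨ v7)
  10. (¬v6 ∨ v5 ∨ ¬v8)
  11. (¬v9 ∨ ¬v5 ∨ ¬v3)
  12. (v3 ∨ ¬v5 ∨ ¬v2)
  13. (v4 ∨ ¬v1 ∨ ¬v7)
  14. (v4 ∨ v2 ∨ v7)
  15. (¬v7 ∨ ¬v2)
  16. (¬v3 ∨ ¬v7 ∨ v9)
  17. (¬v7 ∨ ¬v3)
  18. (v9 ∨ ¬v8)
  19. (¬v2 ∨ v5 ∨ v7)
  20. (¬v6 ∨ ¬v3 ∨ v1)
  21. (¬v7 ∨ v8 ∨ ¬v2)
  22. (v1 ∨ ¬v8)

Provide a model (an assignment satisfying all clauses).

v1=T, v2=F, v3=F, v4=T, v5=T, v6=T, v7=T, v8=T, v9=T

Check each clause:
  1. (v8 ∨ v2) — v8 is true.
  2. (v6 ∨ ¬v3) — ¬v3 is true.
  3. (¬v9 ∨ v8 ∨ v1) — v8 is true.
  4. (v3 ∨ v5 ∨ ¬v9) — v5 is true.
  5. (¬v9 ∨ v5) — v5 is true.
  6. (v2 ∨ ¬v8 ∨ v1) — v1 is true.
  7. (¬v4 ∨ ¬v2 ∨ ¬v7) — ¬v2 is true.
  8. (v9 ∨ v1 ∨ v5) — v1 is true.
  9. (¬v9 ∨ v7 ∨ v6) — v7 is true.
  10. (¬v8 ∨ v5 ∨ ¬v6) — v5 is true.
  11. (¬v5 ∨ ¬v9 ∨ ¬v3) — ¬v3 is true.
  12. (¬v2 ∨ v3 ∨ ¬v5) — ¬v2 is true.
  13. (¬v1 ∨ v4 ∨ ¬v7) — v4 is true.
  14. (v4 ∨ v7 ∨ v2) — v4 is true.
  15. (¬v2 ∨ ¬v7) — ¬v2 is true.
  16. (¬v7 ∨ v9 ∨ ¬v3) — v9 is true.
  17. (¬v3 ∨ ¬v7) — ¬v3 is true.
  18. (¬v8 ∨ v9) — v9 is true.
  19. (v7 ∨ v5 ∨ ¬v2) — v5 is true.
  20. (¬v3 ∨ ¬v6 ∨ v1) — v1 is true.
  21. (¬v7 ∨ ¬v2 ∨ v8) — v8 is true.
  22. (v1 ∨ ¬v8) — v1 is true.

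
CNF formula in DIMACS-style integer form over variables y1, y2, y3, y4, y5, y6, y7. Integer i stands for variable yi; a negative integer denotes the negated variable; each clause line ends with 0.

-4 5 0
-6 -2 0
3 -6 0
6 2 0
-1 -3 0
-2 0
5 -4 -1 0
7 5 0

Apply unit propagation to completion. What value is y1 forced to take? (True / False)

False

Unit clause (¬y2) sets y2 = False.
(y2 ∨ y6) with y2 = False leaves only y6, so y6 = True.
From (y3 ∨ ¬y6) and y6 = True: y3 = True.
In (¬y3 ∨ ¬y1), ¬y3 is now false; ¬y1 must hold, so y1 = False.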